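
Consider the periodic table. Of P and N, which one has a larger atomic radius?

P

Radius decreases left→right (rising Z_eff, same n) and increases top→bottom (higher n).
All are in group 15, so atomic radius increases down the group.
So P has the larger atomic radius (P > N).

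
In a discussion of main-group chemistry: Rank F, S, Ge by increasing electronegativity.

F is in period 2, group 17; S is in period 3, group 16; Ge is in period 4, group 14.
Electronegativity increases across a period and decreases down a group, tracking effective nuclear charge and atomic size.
Here both period and group differ, so the two effects have to be weighed against each other.
S > Ge: relative to Ge, both the across-period and down-group shifts push S's electronegativity up.
F > S: both effects reinforce here, so F is clearly the higher of the two.
Tabulated electronegativity (Pauling): F 3.98, S 2.58, Ge 2.01.
So from lowest to highest: Ge < S < F.

Ge, S, F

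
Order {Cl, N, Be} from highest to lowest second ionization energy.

N > Cl > Be

The second ionization energy removes an electron from the +1 ion. For each element: Cl⁺ still has 6 valence electrons; N⁺ still has 4 valence electrons; Be⁺ still has 1 valence electron.
All are still removing valence electrons, so compare the +1 ions as you would atoms: IE_2 generally rises across a period (higher Z_eff) and falls down a group (larger shell), subject to the usual subshell exceptions.
Valence configurations: Cl⁺ [Ne]3s²3p⁴, N⁺ [He]2s²2p², Be⁺ [He]2s¹.
Tabulated IE_2 (kJ/mol): Cl 2298, N 2856, Be 1757.
Hence IE_2: Be < Cl < N.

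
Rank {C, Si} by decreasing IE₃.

C, Si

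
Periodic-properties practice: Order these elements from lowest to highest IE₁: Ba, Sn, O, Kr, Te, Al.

O is in period 2, group 16; Al is in period 3, group 13; Kr is in period 4, group 18; Sn is in period 5, group 14; Te is in period 5, group 16; Ba is in period 6, group 2.
Removing the outermost electron gets harder across a period and easier down a group.
Here both period and group differ, so the two effects have to be weighed against each other.
Al > Ba: both effects reinforce here, so Al is clearly the higher of the two.
Sn > Al: the two effects oppose for this pair; the across-period effect wins (709 vs 578 kJ/mol).
Te > Sn: Te lies to the right of Sn in period 5, so the across-period effect alone puts Te higher.
O > Te: they share group 16; the group trend gives O the larger value.
Kr > O: the two effects oppose for this pair; the across-period effect wins (1351 vs 1314 kJ/mol).
For reference (kJ/mol): O 1314, Al 578, Kr 1351, Sn 709, Te 869, Ba 503.
So from lowest to highest: Ba < Al < Sn < Te < O < Kr.

Ba, Al, Sn, Te, O, Kr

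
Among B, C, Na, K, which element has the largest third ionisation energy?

The third ionization energy removes an electron from the +2 ion. For each element: B²⁺ still has 1 valence electron; C²⁺ still has 2 valence electrons; Na²⁺ is already 1 electron into the core; K²⁺ is already 1 electron into the core.
Usually core removal costs more than valence removal, but here the competition is close: a tightly held n=2 valence electron can cost more to remove than an n=3 core electron, so the actual values have to decide it.
Valence configurations: B²⁺ [He]2s¹, C²⁺ [He]2s².
Tabulated IE_3 (kJ/mol): B 3660, C 4620, Na 6910, K 4420.
Hence IE_3: B < K < C < Na.

Na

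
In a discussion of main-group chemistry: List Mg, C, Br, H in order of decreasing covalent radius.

Moving right in a period, electrons are added to the same shell under a stronger nuclear pull, so atoms get smaller; moving down, a new shell is opened and atoms get larger.
Here both period and group differ, so the two effects have to be weighed against each other.
C > H: period and group pull opposite ways; the down-group shift dominates (75 vs 32 pm).
Br > C: the two effects oppose for this pair; the down-group effect wins (114 vs 75 pm).
Mg > Br: the two effects oppose for this pair; the across-period effect wins (139 vs 114 pm).
Tabulated atomic radius (pm): H 32, C 75, Mg 139, Br 114.
So from largest to smallest: Mg > Br > C > H.

Mg, Br, C, H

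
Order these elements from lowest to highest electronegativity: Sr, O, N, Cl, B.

B is in period 2, group 13; N is in period 2, group 15; O is in period 2, group 16; Cl is in period 3, group 17; Sr is in period 5, group 2.
EN rises left→right (higher Z_eff, smaller atoms) and falls top→bottom (larger, more shielded atoms).
Here both period and group differ, so the two effects have to be weighed against each other.
B > Sr: both effects reinforce here, so B is clearly the higher of the two.
N > B: both are in period 2; the period trend gives N the larger value.
Cl > N: the two effects oppose for this pair; the across-period effect wins (3.16 vs 3.04).
O > Cl: period and group pull opposite ways; the down-group shift dominates (3.44 vs 3.16).
For reference (Pauling): B 2.04, N 3.04, O 3.44, Cl 3.16, Sr 0.95.
So from lowest to highest: Sr < B < N < Cl < O.

Sr < B < N < Cl < O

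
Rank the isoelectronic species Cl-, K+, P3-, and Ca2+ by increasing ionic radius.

Ca2+ < K+ < Cl- < P3-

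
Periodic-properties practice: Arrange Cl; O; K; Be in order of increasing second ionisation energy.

IE_2 is the cost of taking one more electron from the +1 cation: Cl⁺ still has 6 valence electrons; O⁺ still has 5 valence electrons; K⁺ is the bare [Ar] core; Be⁺ still has 1 valence electron.
Usually core removal costs more than valence removal, but here the competition is close: a tightly held n=2 valence electron can cost more to remove than an n=3 core electron, so the actual values have to decide it.
Valence configurations: Cl⁺ [Ne]3s²3p⁴, O⁺ [He]2s²2p³, Be⁺ [He]2s¹.
The numbers (kJ/mol): Cl 2298, O 3388, K 3052, Be 1757.
Hence IE_2: Be < Cl < K < O.

Be, Cl, K, O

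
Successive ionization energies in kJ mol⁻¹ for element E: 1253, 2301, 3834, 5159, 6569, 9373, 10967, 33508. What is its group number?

Look for the largest jump between consecutive ionization energies: IE8/IE7 ≈ 3.1, far larger than any earlier ratio.
That jump marks the point where a core electron is being removed. So the atom has 7 valence electrons.
A main-group element with 7 valence electrons is in group 17.

Group 17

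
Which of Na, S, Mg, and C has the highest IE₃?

Mg

Consider each +2 ion: Na²⁺ is already 1 electron into the core; S²⁺ still has 4 valence electrons; Mg²⁺ is the bare [Ne] core; C²⁺ still has 2 valence electrons.
Breaking into a closed-shell core is much more expensive than removing a leftover valence electron — Na and Mg have the largest IE_3 here.
Valence configurations: S²⁺ [Ne]3s²3p², C²⁺ [He]2s².
Tabulated IE_3 (kJ/mol): Na 6910, S 3357, Mg 7733, C 4620.
Hence IE_3: S < C < Na < Mg.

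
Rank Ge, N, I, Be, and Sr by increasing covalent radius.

N, Be, Ge, I, Sr

Be is in period 2, group 2; N is in period 2, group 15; Ge is in period 4, group 14; Sr is in period 5, group 2; I is in period 5, group 17.
Atomic radius shrinks across a period as nuclear charge pulls the same shell inward, and grows down a group as new shells are added.
Here both period and group differ, so the two effects have to be weighed against each other.
Be > N: Be lies to the left of N in period 2, so the across-period effect alone puts Be larger.
Ge > Be: the two effects oppose for this pair; the down-group effect wins (121 vs 102 pm).
I > Ge: the two effects oppose for this pair; the down-group effect wins (133 vs 121 pm).
Sr > I: both are in period 5; the period trend gives Sr the larger value.
For reference (pm): Be 102, N 71, Ge 121, Sr 185, I 133.
So from smallest to largest: N < Be < Ge < I < Sr.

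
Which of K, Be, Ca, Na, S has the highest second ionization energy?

Na

After 1 electron has been removed, what remains? K⁺ is the bare [Ar] core; Be⁺ still has 1 valence electron; Ca⁺ still has 1 valence electron; Na⁺ is the bare [Ne] core; S⁺ still has 5 valence electrons.
Breaking into a closed-shell core is much more expensive than removing a leftover valence electron — K and Na have the largest IE_2 here.
Valence configurations: Be⁺ [He]2s¹, Ca⁺ [Ar]4s¹, S⁺ [Ne]3s²3p³.
The numbers (kJ/mol): K 3052, Be 1757, Ca 1145, Na 4562, S 2252.
Overall IE_2 order: Ca < Be < S < K < Na.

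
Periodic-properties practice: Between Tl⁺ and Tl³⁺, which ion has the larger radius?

Both ions have Z = 81 protons, but Tl³⁺ has lost more electrons, so its remaining electrons feel a larger effective nuclear charge per electron and are pulled in more tightly.
Higher positive charge → smaller ion, so Tl⁺ > Tl³⁺.

Tl⁺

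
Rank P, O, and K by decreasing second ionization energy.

The second ionization energy removes an electron from the +1 ion. For each element: P⁺ still has 4 valence electrons; O⁺ still has 5 valence electrons; K⁺ is the bare [Ar] core.
Usually core removal costs more than valence removal, but here the competition is close: a tightly held n=2 valence electron can cost more to remove than an n=3 core electron, so the actual values have to decide it.
Valence configurations: P⁺ [Ne]3s²3p², O⁺ [He]2s²2p³.
Approximate IE_2 values (kJ/mol): P 1907, O 3388, K 3052.
Putting it together, IE_2: P < K < O.

O, K, P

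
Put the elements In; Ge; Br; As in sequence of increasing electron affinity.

Ge is in period 4, group 14; As is in period 4, group 15; Br is in period 4, group 17; In is in period 5, group 13.
Atoms with high Z_eff and room in the valence shell (especially the halogens) have the most exothermic electron affinities.
These span different periods and groups, so the two trends combine.
As > In: relative to In, both the across-period and down-group shifts push As's electron affinity up.
Ge > As: this pair runs against the simple trend — see the exception note.
Br > Ge: both are in period 4; the period trend gives Br the larger value.
Note the exception: Ge has a higher electron affinity than As, contrary to the simple trend — adding an electron to As's half-filled 4p³ is unfavourable, so Ge (4p²) has the more exothermic EA.
Approximate values (kJ/mol): Ge 119, As 78, Br 325, In 29.
So from lowest to highest: In < As < Ge < Br.

In < As < Ge < Br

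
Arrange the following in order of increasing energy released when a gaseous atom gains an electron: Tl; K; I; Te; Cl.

Tl < K < Te < I < Cl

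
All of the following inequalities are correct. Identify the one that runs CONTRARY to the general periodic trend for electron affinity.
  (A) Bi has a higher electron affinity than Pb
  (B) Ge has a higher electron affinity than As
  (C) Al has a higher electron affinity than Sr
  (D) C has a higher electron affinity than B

(B)

The general trend: electron affinity increases across a period and decreases down a group.
(A) Bi (period 6, group 15) vs Pb (period 6, group 14): the stated order agrees with the simple trend.
(B) Ge (period 4, group 14) vs As (period 4, group 15): the stated order contradicts the simple trend.
(C) Al (period 3, group 13) vs Sr (period 5, group 2): the stated order agrees with the simple trend.
(D) C (period 2, group 14) vs B (period 2, group 13): the stated order agrees with the simple trend.
The exception is (B): adding an electron to As's half-filled 4p³ is unfavourable, so Ge (4p²) has the more exothermic EA.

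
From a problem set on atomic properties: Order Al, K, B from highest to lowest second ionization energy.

K > B > Al

After 1 electron has been removed, what remains? Al⁺ still has 2 valence electrons; K⁺ is the bare [Ar] core; B⁺ still has 2 valence electrons.
Pulling an electron out of a noble-gas core costs far more than removing a remaining valence electron, so K sits at the high end of IE_2.
Valence configurations: Al⁺ [Ne]3s², B⁺ [He]2s².
The numbers (kJ/mol): Al 1817, K 3052, B 2427.
Putting it together, IE_2: Al < B < K.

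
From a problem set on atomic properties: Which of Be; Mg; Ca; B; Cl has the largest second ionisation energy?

B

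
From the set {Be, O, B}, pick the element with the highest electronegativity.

O

Smaller atoms with higher effective nuclear charge are more electronegative.
All lie in period 2, so electronegativity increases left to right.
The highest electronegativity among these belongs to O.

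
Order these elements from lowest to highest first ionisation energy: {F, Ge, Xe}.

Ge, Xe, F

F is in period 2, group 17; Ge is in period 4, group 14; Xe is in period 5, group 18.
IE₁ increases left→right with effective nuclear charge and decreases top→bottom as the valence shell moves farther out.
Neither a single period nor a single group — weigh both effects.
Xe > Ge: period and group pull opposite ways; the across-period shift dominates (1170 vs 762 kJ/mol).
F > Xe: period and group pull opposite ways; the down-group shift dominates (1681 vs 1170 kJ/mol).
For reference (kJ/mol): F 1681, Ge 762, Xe 1170.
So from lowest to highest: Ge < Xe < F.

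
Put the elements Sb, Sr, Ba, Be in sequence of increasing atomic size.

Be < Sb < Sr < Ba

Be is in period 2, group 2; Sr is in period 5, group 2; Sb is in period 5, group 15; Ba is in period 6, group 2.
Across a period the added protons contract the valence shell; down a group each new principal shell makes the atom larger.
Neither a single period nor a single group — weigh both effects.
Sb > Be: the two effects oppose for this pair; the down-group effect wins (140 vs 102 pm).
Sr > Sb: Sr lies to the left of Sb in period 5, so the across-period effect alone puts Sr larger.
Ba > Sr: they share group 2; the group trend gives Ba the larger value.
Approximate values (pm): Be 102, Sr 185, Sb 140, Ba 196.
So from smallest to largest: Be < Sb < Sr < Ba.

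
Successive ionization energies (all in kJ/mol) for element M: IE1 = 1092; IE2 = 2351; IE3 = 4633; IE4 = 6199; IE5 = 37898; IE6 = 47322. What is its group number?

Group 14

Look for the largest jump between consecutive ionization energies: IE5/IE4 ≈ 6.1, far larger than any earlier ratio.
That jump marks the point where a core electron is being removed. So the atom has 4 valence electrons.
A main-group element with 4 valence electrons is in group 14.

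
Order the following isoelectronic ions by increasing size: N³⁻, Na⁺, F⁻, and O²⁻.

Na⁺ < F⁻ < O²⁻ < N³⁻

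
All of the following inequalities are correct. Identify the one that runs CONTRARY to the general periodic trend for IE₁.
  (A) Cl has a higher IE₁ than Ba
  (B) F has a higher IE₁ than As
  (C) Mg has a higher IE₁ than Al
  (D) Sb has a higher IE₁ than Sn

(C)

The general trend: IE₁ increases across a period and decreases down a group.
(A) Cl (period 3, group 17) vs Ba (period 6, group 2): the stated order agrees with the simple trend.
(B) F (period 2, group 17) vs As (period 4, group 15): the stated order agrees with the simple trend.
(C) Mg (period 3, group 2) vs Al (period 3, group 13): the stated order contradicts the simple trend.
(D) Sb (period 5, group 15) vs Sn (period 5, group 14): the stated order agrees with the simple trend.
The exception is (C): Al's single 3p electron is easier to remove than one from Mg's filled 3s².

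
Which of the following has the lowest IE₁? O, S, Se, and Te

Te

O is in period 2, group 16; S is in period 3, group 16; Se is in period 4, group 16; Te is in period 5, group 16.
First ionization energy rises across a period (greater Z_eff holds electrons more tightly) and falls down a group (valence electrons are farther from the nucleus).
All are in group 16, so first ionization energy increases up the group.
The lowest IE₁ among these belongs to Te.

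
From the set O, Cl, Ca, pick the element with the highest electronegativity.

O is in period 2, group 16; Cl is in period 3, group 17; Ca is in period 4, group 2.
Atoms toward the upper right of the periodic table pull bonding electrons most strongly.
Neither a single period nor a single group — weigh both effects.
Cl > Ca: relative to Ca, both the across-period and down-group shifts push Cl's electronegativity up.
O > Cl: the two effects oppose for this pair; the down-group effect wins (3.44 vs 3.16).
Approximate values (Pauling): O 3.44, Cl 3.16, Ca 1.00.
The highest electronegativity among these belongs to O.

O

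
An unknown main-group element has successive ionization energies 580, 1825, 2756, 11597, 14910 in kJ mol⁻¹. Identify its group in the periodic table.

Group 13

Look for the largest jump between consecutive ionization energies: IE4/IE3 ≈ 4.2, far larger than any earlier ratio.
That jump marks the point where a core electron is being removed. So the atom has 3 valence electrons.
A main-group element with 3 valence electrons is in group 13.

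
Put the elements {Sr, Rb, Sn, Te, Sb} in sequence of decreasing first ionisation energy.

Rb is in period 5, group 1; Sr is in period 5, group 2; Sn is in period 5, group 14; Sb is in period 5, group 15; Te is in period 5, group 16.
Removing the outermost electron gets harder across a period and easier down a group.
All lie in period 5, so first ionization energy increases left to right.
So from highest to lowest: Te > Sb > Sn > Sr > Rb.

Te > Sb > Sn > Sr > Rb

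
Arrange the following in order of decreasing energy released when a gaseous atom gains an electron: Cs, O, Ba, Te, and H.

H is in period 1, group 1; O is in period 2, group 16; Te is in period 5, group 16; Cs is in period 6, group 1; Ba is in period 6, group 2.
Atoms with high Z_eff and room in the valence shell (especially the halogens) have the most exothermic electron affinities.
These span different periods and groups, so the two trends combine.
Cs > Ba: this pair runs against the simple trend — see the exception note.
H > Cs: they share group 1; the group trend gives H the larger value.
O > H: the two effects oppose for this pair; the across-period effect wins (141 vs 73 kJ/mol).
Te > O: this pair runs against the simple trend — see the exception note.
Note the exception: Cs has a higher electron affinity than Ba, contrary to the simple trend — adding an electron to Ba (ns²) has to open a new, higher-energy np subshell, which is unfavourable.
Note the exception: Te has a higher electron affinity than O, contrary to the simple trend — O's compact 2p subshell gives strong electron–electron repulsion on the added electron.
For reference (kJ/mol): H 73, O 141, Te 190, Cs 46, Ba 14.
So from highest to lowest: Te > O > H > Cs > Ba.

Te, O, H, Cs, Ba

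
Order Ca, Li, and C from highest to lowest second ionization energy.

IE_2 is the cost of taking one more electron from the +1 cation: Ca⁺ still has 1 valence electron; Li⁺ is the bare [He] core; C⁺ still has 3 valence electrons.
Pulling an electron out of a noble-gas core costs far more than removing a remaining valence electron, so Li sits at the high end of IE_2.
Valence configurations: Ca⁺ [Ar]4s¹, C⁺ [He]2s²2p¹.
The numbers (kJ/mol): Ca 1145, Li 7298, C 2353.
Putting it together, IE_2: Ca < C < Li.

Li, C, Ca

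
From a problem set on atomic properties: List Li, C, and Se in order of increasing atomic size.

C, Se, Li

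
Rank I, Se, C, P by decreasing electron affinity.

Electron affinity generally becomes more exothermic across a period toward the halogens and less exothermic down a group.
These sit on a diagonal, where the across-period and down-group effects partly cancel.
C > P: period and group pull opposite ways; the down-group shift dominates (122 vs 72 kJ/mol).
Se > C: the two effects oppose for this pair; the across-period effect wins (195 vs 122 kJ/mol).
I > Se: the two effects oppose for this pair; the across-period effect wins (295 vs 195 kJ/mol).
Tabulated electron affinity (kJ/mol): C 122, P 72, Se 195, I 295.
So from highest to lowest: I > Se > C > P.

I > Se > C > P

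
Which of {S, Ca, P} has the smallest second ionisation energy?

Ca

Consider each +1 ion: S⁺ still has 5 valence electrons; Ca⁺ still has 1 valence electron; P⁺ still has 4 valence electrons.
All are still removing valence electrons, so compare the +1 ions as you would atoms: IE_2 generally rises across a period (higher Z_eff) and falls down a group (larger shell), subject to the usual subshell exceptions.
Valence configurations: S⁺ [Ne]3s²3p³, Ca⁺ [Ar]4s¹, P⁺ [Ne]3s²3p².
Tabulated IE_2 (kJ/mol): S 2252, Ca 1145, P 1907.
Hence IE_2: Ca < P < S.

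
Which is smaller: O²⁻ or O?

O

Forming O²⁻ adds 2 electrons to O. More electron–electron repulsion in the same shell, with unchanged nuclear charge, lets the cloud expand.
An anion is larger than its parent atom: O²⁻ > O.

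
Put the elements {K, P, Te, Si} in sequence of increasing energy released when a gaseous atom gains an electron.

K, P, Si, Te

Si is in period 3, group 14; P is in period 3, group 15; K is in period 4, group 1; Te is in period 5, group 16.
Adding an electron releases more energy for atoms nearer the top right (short of the noble gases).
Here both period and group differ, so the two effects have to be weighed against each other.
P > K: relative to K, both the across-period and down-group shifts push P's electron affinity up.
Si > P: this pair runs against the simple trend — see the exception note.
Te > Si: the two effects oppose for this pair; the across-period effect wins (190 vs 134 kJ/mol).
Note the exception: Si has a higher electron affinity than P, contrary to the simple trend — adding an electron to P's half-filled 3p³ is unfavourable, so Si (3p²) has the more exothermic EA.
Tabulated electron affinity (kJ/mol): Si 134, P 72, K 48, Te 190.
So from lowest to highest: K < P < Si < Te.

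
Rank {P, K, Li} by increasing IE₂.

P < K < Li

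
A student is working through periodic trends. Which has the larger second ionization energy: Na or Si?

Na

After 1 electron has been removed, what remains? Na⁺ is the bare [Ne] core; Si⁺ still has 3 valence electrons.
Core electrons are held far more tightly than valence electrons, so Na tops the IE_2 order.
The numbers (kJ/mol): Na 4562, Si 1577.
Overall IE_2 order: Si < Na.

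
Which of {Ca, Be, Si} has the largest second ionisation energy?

Be

After 1 electron has been removed, what remains? Ca⁺ still has 1 valence electron; Be⁺ still has 1 valence electron; Si⁺ still has 3 valence electrons.
All are still removing valence electrons, so compare the +1 ions as you would atoms: IE_2 generally rises across a period (higher Z_eff) and falls down a group (larger shell), subject to the usual subshell exceptions.
Valence configurations: Ca⁺ [Ar]4s¹, Be⁺ [He]2s¹, Si⁺ [Ne]3s²3p¹.
Tabulated IE_2 (kJ/mol): Ca 1145, Be 1757, Si 1577.
Putting it together, IE_2: Ca < Si < Be.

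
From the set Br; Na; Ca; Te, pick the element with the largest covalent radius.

Ca

Na is in period 3, group 1; Ca is in period 4, group 2; Br is in period 4, group 17; Te is in period 5, group 16.
Atomic radius shrinks across a period as nuclear charge pulls the same shell inward, and grows down a group as new shells are added.
Neither a single period nor a single group — weigh both effects.
Te > Br: both effects reinforce here, so Te is clearly the larger of the two.
Na > Te: the two effects oppose for this pair; the across-period effect wins (155 vs 136 pm).
Ca > Na: period and group pull opposite ways; the down-group shift dominates (171 vs 155 pm).
Approximate values (pm): Na 155, Ca 171, Br 114, Te 136.
The largest covalent radius among these belongs to Ca.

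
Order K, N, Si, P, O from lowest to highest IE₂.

Consider each +1 ion: K⁺ is the bare [Ar] core; N⁺ still has 4 valence electrons; Si⁺ still has 3 valence electrons; P⁺ still has 4 valence electrons; O⁺ still has 5 valence electrons.
Usually core removal costs more than valence removal, but here the competition is close: a tightly held n=2 valence electron can cost more to remove than an n=3 core electron, so the actual values have to decide it.
Valence configurations: N⁺ [He]2s²2p², Si⁺ [Ne]3s²3p¹, P⁺ [Ne]3s²3p², O⁺ [He]2s²2p³.
Approximate IE_2 values (kJ/mol): K 3052, N 2856, Si 1577, P 1907, O 3388.
Hence IE_2: Si < P < N < K < O.

Si, P, N, K, O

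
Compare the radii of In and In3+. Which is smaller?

In3+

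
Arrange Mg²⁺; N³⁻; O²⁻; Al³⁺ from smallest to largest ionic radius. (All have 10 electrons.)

Al³⁺ < Mg²⁺ < O²⁻ < N³⁻

All of these have 10 electrons, so size is governed by nuclear charge alone: the more protons, the stronger the pull on the same electron cloud, and the smaller the ion.
Nuclear charges: Al³⁺ (Z=13), Mg²⁺ (Z=12), O²⁻ (Z=8), N³⁻ (Z=7).
Smallest to largest: Al³⁺ < Mg²⁺ < O²⁻ < N³⁻.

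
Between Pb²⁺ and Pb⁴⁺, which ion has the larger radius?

Pb²⁺

Both ions have Z = 82 protons, but Pb⁴⁺ has lost more electrons, so its remaining electrons feel a larger effective nuclear charge per electron and are pulled in more tightly.
Higher positive charge → smaller ion, so Pb²⁺ > Pb⁴⁺.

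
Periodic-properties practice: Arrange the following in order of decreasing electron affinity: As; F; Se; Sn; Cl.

Cl, F, Se, Sn, As

F is in period 2, group 17; Cl is in period 3, group 17; As is in period 4, group 15; Se is in period 4, group 16; Sn is in period 5, group 14.
Adding an electron releases more energy for atoms nearer the top right (short of the noble gases).
Neither a single period nor a single group — weigh both effects.
Sn > As: this pair runs against the simple trend — see the exception note.
Se > Sn: both effects reinforce here, so Se is clearly the higher of the two.
F > Se: relative to Se, both the across-period and down-group shifts push F's electron affinity up.
Cl > F: this pair runs against the simple trend — see the exception note.
Note the exception: Sn has a higher electron affinity than As, contrary to the simple trend — adding an electron to As's half-filled np³ subshell costs electron-pairing energy.
Note the exception: Cl has a higher electron affinity than F, contrary to the simple trend — F's small 2p subshell makes the incoming electron feel strong e⁻–e⁻ repulsion, so Cl actually releases more energy on gaining an electron.
For reference (kJ/mol): F 328, Cl 349, As 78, Se 195, Sn 107.
So from highest to lowest: Cl > F > Se > Sn > As.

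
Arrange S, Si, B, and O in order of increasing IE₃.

After 2 electrons have been removed, what remains? S²⁺ still has 4 valence electrons; Si²⁺ still has 2 valence electrons; B²⁺ still has 1 valence electron; O²⁺ still has 4 valence electrons.
All are still removing valence electrons, so compare the +2 ions as you would atoms: IE_3 generally rises across a period (higher Z_eff) and falls down a group (larger shell), subject to the usual subshell exceptions.
Valence configurations: S²⁺ [Ne]3s²3p², Si²⁺ [Ne]3s², B²⁺ [He]2s¹, O²⁺ [He]2s²2p².
Approximate IE_3 values (kJ/mol): S 3357, Si 3232, B 3660, O 5300.
So the third ionization energies run Si < S < B < O.

Si < S < B < O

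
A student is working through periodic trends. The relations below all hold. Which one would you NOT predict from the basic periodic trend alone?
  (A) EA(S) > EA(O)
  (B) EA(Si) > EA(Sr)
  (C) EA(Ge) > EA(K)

(A)

The general trend: electron affinity increases across a period and decreases down a group.
(A) S (period 3, group 16) vs O (period 2, group 16): the stated order contradicts the simple trend.
(B) Si (period 3, group 14) vs Sr (period 5, group 2): the stated order agrees with the simple trend.
(C) Ge (period 4, group 14) vs K (period 4, group 1): the stated order agrees with the simple trend.
The exception is (A): the compact 2p subshell of O repels the added electron more than S's larger 3p does.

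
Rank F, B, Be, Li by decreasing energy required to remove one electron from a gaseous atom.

Li is in period 2, group 1; Be is in period 2, group 2; B is in period 2, group 13; F is in period 2, group 17.
Across a period the outer electron is held more tightly (higher IE₁); down a group it sits in a higher shell, more shielded, and comes off more easily.
All lie in period 2; the across-period trend (first ionization energy increases left to right) applies, with the exception below.
Note the exception: Be has a higher first ionization energy than B, contrary to the simple trend — removing B's lone 2p electron is easier than breaking Be's filled 2s².
Approximate values (kJ/mol): Li 520, Be 900, B 801, F 1681.
So from highest to lowest: F > Be > B > Li.

F, Be, B, Li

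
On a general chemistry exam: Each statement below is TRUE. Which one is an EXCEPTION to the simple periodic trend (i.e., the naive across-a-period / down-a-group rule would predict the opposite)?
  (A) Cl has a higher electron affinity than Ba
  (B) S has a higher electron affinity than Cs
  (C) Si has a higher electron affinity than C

(C)

The general trend: electron affinity increases across a period and decreases down a group.
(A) Cl (period 3, group 17) vs Ba (period 6, group 2): the stated order agrees with the simple trend.
(B) S (period 3, group 16) vs Cs (period 6, group 1): the stated order agrees with the simple trend.
(C) Si (period 3, group 14) vs C (period 2, group 14): the stated order contradicts the simple trend.
The exception is (C): Si's larger, more diffuse 3p orbitals accept an added electron slightly more readily than C's compact 2p.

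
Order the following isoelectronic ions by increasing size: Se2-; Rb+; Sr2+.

Sr2+ < Rb+ < Se2-

All of these have 36 electrons, so size is governed by nuclear charge alone: the more protons, the stronger the pull on the same electron cloud, and the smaller the ion.
Nuclear charges: Sr2+ (Z=38), Rb+ (Z=37), Se2- (Z=34).
Smallest to largest: Sr2+ < Rb+ < Se2-.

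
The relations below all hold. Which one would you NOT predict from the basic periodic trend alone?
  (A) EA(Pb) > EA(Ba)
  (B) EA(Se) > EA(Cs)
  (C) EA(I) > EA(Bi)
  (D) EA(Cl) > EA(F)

(D)

The general trend: electron affinity increases across a period and decreases down a group.
(A) Pb (period 6, group 14) vs Ba (period 6, group 2): the stated order agrees with the simple trend.
(B) Se (period 4, group 16) vs Cs (period 6, group 1): the stated order agrees with the simple trend.
(C) I (period 5, group 17) vs Bi (period 6, group 15): the stated order agrees with the simple trend.
(D) Cl (period 3, group 17) vs F (period 2, group 17): the stated order contradicts the simple trend.
The exception is (D): F's small 2p subshell makes the incoming electron feel strong e⁻–e⁻ repulsion, so Cl actually releases more energy on gaining an electron.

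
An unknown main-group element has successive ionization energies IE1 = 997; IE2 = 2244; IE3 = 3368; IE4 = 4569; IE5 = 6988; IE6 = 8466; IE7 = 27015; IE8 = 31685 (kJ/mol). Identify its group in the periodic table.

Group 16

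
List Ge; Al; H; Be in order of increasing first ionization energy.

Al < Ge < Be < H

H is in period 1, group 1; Be is in period 2, group 2; Al is in period 3, group 13; Ge is in period 4, group 14.
IE₁ increases left→right with effective nuclear charge and decreases top→bottom as the valence shell moves farther out.
These sit on a diagonal, where the across-period and down-group effects partly cancel.
Ge > Al: the two effects oppose for this pair; the across-period effect wins (762 vs 578 kJ/mol).
Be > Ge: period and group pull opposite ways; the down-group shift dominates (900 vs 762 kJ/mol).
H > Be: the two effects oppose for this pair; the down-group effect wins (1312 vs 900 kJ/mol).
Approximate values (kJ/mol): H 1312, Be 900, Al 578, Ge 762.
So from lowest to highest: Al < Ge < Be < H.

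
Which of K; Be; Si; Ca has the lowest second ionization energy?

The second ionization energy removes an electron from the +1 ion. For each element: K⁺ is the bare [Ar] core; Be⁺ still has 1 valence electron; Si⁺ still has 3 valence electrons; Ca⁺ still has 1 valence electron.
Breaking into a closed-shell core is much more expensive than removing a leftover valence electron — K has the largest IE_2 here.
Valence configurations: Be⁺ [He]2s¹, Si⁺ [Ne]3s²3p¹, Ca⁺ [Ar]4s¹.
The numbers (kJ/mol): K 3052, Be 1757, Si 1577, Ca 1145.
Overall IE_2 order: Ca < Si < Be < K.

Ca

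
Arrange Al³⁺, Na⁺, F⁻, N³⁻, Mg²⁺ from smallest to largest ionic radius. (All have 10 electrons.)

Al³⁺ < Mg²⁺ < Na⁺ < F⁻ < N³⁻

All of these have 10 electrons, so size is governed by nuclear charge alone: the more protons, the stronger the pull on the same electron cloud, and the smaller the ion.
Nuclear charges: Al³⁺ (Z=13), Mg²⁺ (Z=12), Na⁺ (Z=11), F⁻ (Z=9), N³⁻ (Z=7).
Smallest to largest: Al³⁺ < Mg²⁺ < Na⁺ < F⁻ < N³⁻.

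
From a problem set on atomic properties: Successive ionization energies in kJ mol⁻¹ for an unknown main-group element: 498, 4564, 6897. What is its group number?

Look for the largest jump between consecutive ionization energies: IE2/IE1 ≈ 9.2, far larger than any earlier ratio.
That jump marks the point where a core electron is being removed. So the atom has 1 valence electron.
A main-group element with 1 valence electron is in group 1.

Group 1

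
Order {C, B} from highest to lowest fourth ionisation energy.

B > C

IE_4 is the cost of taking one more electron from the +3 cation: C³⁺ still has 1 valence electron; B³⁺ is the bare [He] core.
Core electrons are held far more tightly than valence electrons, so B tops the IE_4 order.
The numbers (kJ/mol): C 6223, B 25026.
So the fourth ionization energies run C < B.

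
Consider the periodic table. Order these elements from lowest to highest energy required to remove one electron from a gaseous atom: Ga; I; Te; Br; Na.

Na is in period 3, group 1; Ga is in period 4, group 13; Br is in period 4, group 17; Te is in period 5, group 16; I is in period 5, group 17.
IE₁ increases left→right with effective nuclear charge and decreases top→bottom as the valence shell moves farther out.
Neither a single period nor a single group — weigh both effects.
Ga > Na: period and group pull opposite ways; the across-period shift dominates (579 vs 496 kJ/mol).
Te > Ga: period and group pull opposite ways; the across-period shift dominates (869 vs 579 kJ/mol).
I > Te: both are in period 5; the period trend gives I the larger value.
Br > I: Br sits above I in group 17, so the down-group effect alone puts Br higher.
For reference (kJ/mol): Na 496, Ga 579, Br 1140, Te 869, I 1008.
So from lowest to highest: Na < Ga < Te < I < Br.

Na < Ga < Te < I < Br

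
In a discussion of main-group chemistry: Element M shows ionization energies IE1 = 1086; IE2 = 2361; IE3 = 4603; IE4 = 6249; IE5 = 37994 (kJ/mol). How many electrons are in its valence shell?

4

Look for the largest jump between consecutive ionization energies: IE5/IE4 ≈ 6.1, far larger than any earlier ratio.
That jump marks the point where a core electron is being removed. So the atom has 4 valence electrons.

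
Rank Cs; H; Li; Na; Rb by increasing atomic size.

Atomic radius shrinks across a period as nuclear charge pulls the same shell inward, and grows down a group as new shells are added.
All are in group 1, so atomic radius increases down the group.
So from smallest to largest: H < Li < Na < Rb < Cs.

H < Li < Na < Rb < Cs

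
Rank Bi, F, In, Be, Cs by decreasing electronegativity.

Atoms toward the upper right of the periodic table pull bonding electrons most strongly.
Here both period and group differ, so the two effects have to be weighed against each other.
Be > Cs: both effects reinforce here, so Be is clearly the higher of the two.
In > Be: period and group pull opposite ways; the across-period shift dominates (1.78 vs 1.57).
Bi > In: the two effects oppose for this pair; the across-period effect wins (2.02 vs 1.78).
F > Bi: both effects reinforce here, so F is clearly the higher of the two.
For reference (Pauling): Be 1.57, F 3.98, In 1.78, Cs 0.79, Bi 2.02.
So from highest to lowest: F > Bi > In > Be > Cs.

F > Bi > In > Be > Cs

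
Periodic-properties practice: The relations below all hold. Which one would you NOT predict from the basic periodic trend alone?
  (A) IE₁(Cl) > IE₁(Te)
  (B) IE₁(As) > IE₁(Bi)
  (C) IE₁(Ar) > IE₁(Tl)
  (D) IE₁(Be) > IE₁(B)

(D)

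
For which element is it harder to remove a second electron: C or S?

C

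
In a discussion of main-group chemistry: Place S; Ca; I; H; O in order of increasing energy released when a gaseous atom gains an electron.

H is in period 1, group 1; O is in period 2, group 16; S is in period 3, group 16; Ca is in period 4, group 2; I is in period 5, group 17.
EA tends to increase across a period and decrease down a group, though the pattern is less regular than for IE or radius.
Here both period and group differ, so the two effects have to be weighed against each other.
H > Ca: period and group pull opposite ways; the down-group shift dominates (73 vs 2 kJ/mol).
O > H: the two effects oppose for this pair; the across-period effect wins (141 vs 73 kJ/mol).
S > O: this pair runs against the simple trend — see the exception note.
I > S: period and group pull opposite ways; the across-period shift dominates (295 vs 200 kJ/mol).
Note the exception: S has a higher electron affinity than O, contrary to the simple trend — the compact 2p subshell of O repels the added electron more than S's larger 3p does.
Tabulated electron affinity (kJ/mol): H 73, O 141, S 200, Ca 2, I 295.
So from lowest to highest: Ca < H < O < S < I.

Ca, H, O, S, I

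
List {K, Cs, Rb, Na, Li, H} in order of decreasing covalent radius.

Cs > Rb > K > Na > Li > H

H is in period 1, group 1; Li is in period 2, group 1; Na is in period 3, group 1; K is in period 4, group 1; Rb is in period 5, group 1; Cs is in period 6, group 1.
Atomic radius shrinks across a period as nuclear charge pulls the same shell inward, and grows down a group as new shells are added.
All are in group 1, so atomic radius increases down the group.
So from largest to smallest: Cs > Rb > K > Na > Li > H.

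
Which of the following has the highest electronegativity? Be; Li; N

Li is in period 2, group 1; Be is in period 2, group 2; N is in period 2, group 15.
Electronegativity increases across a period and decreases down a group, tracking effective nuclear charge and atomic size.
All lie in period 2, so electronegativity increases left to right.
The highest electronegativity among these belongs to N.

N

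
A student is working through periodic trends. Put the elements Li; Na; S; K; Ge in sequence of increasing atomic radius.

Li is in period 2, group 1; Na is in period 3, group 1; S is in period 3, group 16; K is in period 4, group 1; Ge is in period 4, group 14.
Atomic radius shrinks across a period as nuclear charge pulls the same shell inward, and grows down a group as new shells are added.
Here both period and group differ, so the two effects have to be weighed against each other.
Ge > S: both effects reinforce here, so Ge is clearly the larger of the two.
Li > Ge: period and group pull opposite ways; the across-period shift dominates (133 vs 121 pm).
Na > Li: Na sits below Li in group 1, so the down-group effect alone puts Na larger.
K > Na: they share group 1; the group trend gives K the larger value.
Tabulated atomic radius (pm): Li 133, Na 155, S 103, K 196, Ge 121.
So from smallest to largest: S < Ge < Li < Na < K.

S, Ge, Li, Na, K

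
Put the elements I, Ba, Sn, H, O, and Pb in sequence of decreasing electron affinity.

I, O, Sn, H, Pb, Ba

Adding an electron releases more energy for atoms nearer the top right (short of the noble gases).
Here both period and group differ, so the two effects have to be weighed against each other.
Pb > Ba: Pb lies to the right of Ba in period 6, so the across-period effect alone puts Pb higher.
H > Pb: period and group pull opposite ways; the down-group shift dominates (73 vs 35 kJ/mol).
Sn > H: period and group pull opposite ways; the across-period shift dominates (107 vs 73 kJ/mol).
O > Sn: both effects reinforce here, so O is clearly the higher of the two.
I > O: the two effects oppose for this pair; the across-period effect wins (295 vs 141 kJ/mol).
For reference (kJ/mol): H 73, O 141, Sn 107, I 295, Ba 14, Pb 35.
So from highest to lowest: I > O > Sn > H > Pb > Ba.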